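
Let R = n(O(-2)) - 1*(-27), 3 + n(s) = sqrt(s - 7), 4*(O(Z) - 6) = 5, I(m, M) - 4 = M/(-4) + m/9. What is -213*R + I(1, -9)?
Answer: -187637/36 ≈ -5212.1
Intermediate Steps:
I(m, M) = 4 - M/4 + m/9 (I(m, M) = 4 + (M/(-4) + m/9) = 4 + (M*(-1/4) + m*(1/9)) = 4 + (-M/4 + m/9) = 4 - M/4 + m/9)
O(Z) = 29/4 (O(Z) = 6 + (1/4)*5 = 6 + 5/4 = 29/4)
n(s) = -3 + sqrt(-7 + s) (n(s) = -3 + sqrt(s - 7) = -3 + sqrt(-7 + s))
R = 49/2 (R = (-3 + sqrt(-7 + 29/4)) - 1*(-27) = (-3 + sqrt(1/4)) + 27 = (-3 + 1/2) + 27 = -5/2 + 27 = 49/2 ≈ 24.500)
-213*R + I(1, -9) = -213*49/2 + (4 - 1/4*(-9) + (1/9)*1) = -10437/2 + (4 + 9/4 + 1/9) = -10437/2 + 229/36 = -187637/36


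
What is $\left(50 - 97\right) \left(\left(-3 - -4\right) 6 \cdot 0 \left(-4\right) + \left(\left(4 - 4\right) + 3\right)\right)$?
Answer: $-141$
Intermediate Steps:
$\left(50 - 97\right) \left(\left(-3 - -4\right) 6 \cdot 0 \left(-4\right) + \left(\left(4 - 4\right) + 3\right)\right) = - 47 \left(\left(-3 + 4\right) 6 \cdot 0 \left(-4\right) + \left(0 + 3\right)\right) = - 47 \left(1 \cdot 6 \cdot 0 \left(-4\right) + 3\right) = - 47 \left(6 \cdot 0 \left(-4\right) + 3\right) = - 47 \left(0 \left(-4\right) + 3\right) = - 47 \left(0 + 3\right) = \left(-47\right) 3 = -141$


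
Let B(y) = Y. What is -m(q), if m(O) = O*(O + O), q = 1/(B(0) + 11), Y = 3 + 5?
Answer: -2/361 ≈ -0.0055402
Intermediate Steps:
Y = 8
B(y) = 8
q = 1/19 (q = 1/(8 + 11) = 1/19 ≈ 0.052632)
m(O) = 2*O**2 (m(O) = O*(2*O) = 2*O**2)
-m(q) = -2*(1/19)**2 = -2/361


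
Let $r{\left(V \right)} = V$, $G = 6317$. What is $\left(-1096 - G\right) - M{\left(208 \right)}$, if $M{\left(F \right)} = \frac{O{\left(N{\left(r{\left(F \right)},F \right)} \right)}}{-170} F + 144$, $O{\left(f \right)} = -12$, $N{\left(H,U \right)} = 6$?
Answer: $- \frac{643593}{85} \approx -7571.7$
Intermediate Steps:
$M{\left(F \right)} = 144 + \frac{6 F}{85}$ ($M{\left(F \right)} = - \frac{12}{-170} F + 144 = \left(-12\right) \left(- \frac{1}{170}\right) F + 144 = \frac{6 F}{85} + 144 = 144 + \frac{6 F}{85}$)
$\left(-1096 - G\right) - M{\left(208 \right)} = \left(-1096 - 6317\right) - \left(144 + \frac{6}{85} \cdot 208\right) = \left(-1096 - 6317\right) - \left(144 + \frac{1248}{85}\right) = -7413 - \frac{13488}{85} = - \frac{643593}{85}$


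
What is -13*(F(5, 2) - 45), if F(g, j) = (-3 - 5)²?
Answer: -247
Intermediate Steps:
F(g, j) = 64 (F(g, j) = (-8)² = 64)
-13*(F(5, 2) - 45) = -13*(64 - 45) = -13*19 = -247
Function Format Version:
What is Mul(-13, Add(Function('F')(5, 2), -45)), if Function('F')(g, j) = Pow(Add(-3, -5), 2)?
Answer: -247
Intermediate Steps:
Function('F')(g, j) = 64 (Function('F')(g, j) = Pow(-8, 2) = 64)
Mul(-13, Add(Function('F')(5, 2), -45)) = Mul(-13, Add(64, -45)) = Mul(-13, 19) = -247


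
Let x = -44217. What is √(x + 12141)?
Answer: 54*I*√11 ≈ 179.1*I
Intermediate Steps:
√(x + 12141) = √(-44217 + 12141) = √(-32076) = 54*I*√11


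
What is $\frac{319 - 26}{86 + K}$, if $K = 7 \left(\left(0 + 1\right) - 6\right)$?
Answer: $\frac{293}{51} \approx 5.7451$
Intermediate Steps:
$K = -35$ ($K = 7 \left(1 - 6\right) = 7 \left(-5\right) = -35$)
$\frac{319 - 26}{86 + K} = \frac{319 - 26}{86 - 35} = \frac{293}{51}$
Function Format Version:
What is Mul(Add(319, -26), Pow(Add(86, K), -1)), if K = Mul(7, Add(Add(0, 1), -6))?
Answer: Rational(293, 51) ≈ 5.7451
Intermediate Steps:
K = -35 (K = Mul(7, Add(1, -6)) = Mul(7, -5) = -35)
Mul(Add(319, -26), Pow(Add(86, K), -1)) = Mul(Add(319, -26), Pow(Add(86, -35), -1)) = Mul(293, Pow(51, -1)) = Mul(293, Rational(1, 51)) = Rational(293, 51)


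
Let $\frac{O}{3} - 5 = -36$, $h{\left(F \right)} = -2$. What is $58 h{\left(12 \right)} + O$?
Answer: $-209$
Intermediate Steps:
$O = -93$ ($O = 15 + 3 \left(-36\right) = 15 - 108 = -93$)
$58 h{\left(12 \right)} + O = 58 \left(-2\right) - 93 = -116 - 93 = -209$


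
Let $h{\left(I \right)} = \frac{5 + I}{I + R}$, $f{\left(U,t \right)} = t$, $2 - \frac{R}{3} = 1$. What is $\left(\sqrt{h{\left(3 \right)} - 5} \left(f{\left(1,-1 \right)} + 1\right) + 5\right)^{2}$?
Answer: $25$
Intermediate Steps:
$R = 3$ ($R = 6 - 3 = 3$)
$h{\left(I \right)} = \frac{5 + I}{3 + I}$ ($h{\left(I \right)} = \frac{5 + I}{I + 3} = \frac{5 + I}{3 + I}$)
$\left(\sqrt{h{\left(3 \right)} - 5} \left(f{\left(1,-1 \right)} + 1\right) + 5\right)^{2} = \left(\sqrt{\frac{5 + 3}{3 + 3} - 5} \left(-1 + 1\right) + 5\right)^{2} = \left(\sqrt{\frac{1}{6} \cdot 8 - 5} \cdot 0 + 5\right)^{2} = \left(\sqrt{\frac{4}{3} - 5} \cdot 0 + 5\right)^{2} = \left(\sqrt{- \frac{11}{3}} \cdot 0 + 5\right)^{2} = \left(\frac{i \sqrt{33}}{3} \cdot 0 + 5\right)^{2} = \left(0 + 5\right)^{2} = 5^{2} = 25$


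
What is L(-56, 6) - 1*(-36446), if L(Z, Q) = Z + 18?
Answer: 36408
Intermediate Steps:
L(Z, Q) = 18 + Z
L(-56, 6) - 1*(-36446) = (18 - 56) - 1*(-36446) = -38 + 36446 = 36408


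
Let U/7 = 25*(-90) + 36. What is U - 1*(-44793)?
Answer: 29295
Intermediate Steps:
U = -15498 (U = 7*(25*(-90) + 36) = 7*(-2250 + 36) = 7*(-2214) = -15498)
U - 1*(-44793) = -15498 - 1*(-44793) = -15498 + 44793 = 29295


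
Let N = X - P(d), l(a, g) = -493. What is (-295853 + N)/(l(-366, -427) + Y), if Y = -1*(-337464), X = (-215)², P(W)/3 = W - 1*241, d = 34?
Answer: -249007/336971 ≈ -0.73896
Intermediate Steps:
P(W) = -723 + 3*W (P(W) = 3*(W - 1*241) = 3*(W - 241) = 3*(-241 + W) = -723 + 3*W)
X = 46225
Y = 337464
N = 46846 (N = 46225 - (-723 + 3*34) = 46225 - (-723 + 102) = 46225 - 1*(-621) = 46225 + 621 = 46846)
(-295853 + N)/(l(-366, -427) + Y) = (-295853 + 46846)/(-493 + 337464) = -249007/336971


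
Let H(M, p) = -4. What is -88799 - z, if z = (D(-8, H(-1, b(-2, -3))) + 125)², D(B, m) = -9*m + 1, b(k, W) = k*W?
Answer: -115043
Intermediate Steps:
b(k, W) = W*k
D(B, m) = 1 - 9*m
z = 26244 (z = ((1 - 9*(-4)) + 125)² = ((1 + 36) + 125)² = (37 + 125)² = 162² = 26244)
-88799 - z = -88799 - 1*26244 = -88799 - 26244 = -115043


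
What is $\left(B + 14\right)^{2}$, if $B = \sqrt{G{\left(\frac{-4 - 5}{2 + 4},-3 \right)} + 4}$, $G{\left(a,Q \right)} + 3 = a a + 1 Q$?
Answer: $\frac{841}{4} \approx 210.25$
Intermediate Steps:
$G{\left(a,Q \right)} = -3 + Q + a^{2}$ ($G{\left(a,Q \right)} = -3 + \left(a a + 1 Q\right) = -3 + \left(a^{2} + Q\right) = -3 + \left(Q + a^{2}\right) = -3 + Q + a^{2}$)
$B = \frac{1}{2}$ ($B = \sqrt{\left(-3 - 3 + \left(\frac{-4 - 5}{2 + 4}\right)^{2}\right) + 4} = \sqrt{\left(-3 - 3 + \left(- \frac{9}{6}\right)^{2}\right) + 4} = \sqrt{\left(-3 - 3 + \left(\left(-9\right) \frac{1}{6}\right)^{2}\right) + 4} = \sqrt{\left(-3 - 3 + \left(- \frac{3}{2}\right)^{2}\right) + 4} = \sqrt{\left(-3 - 3 + \frac{9}{4}\right) + 4} = \sqrt{- \frac{15}{4} + 4} = \sqrt{\frac{1}{4}} = \frac{1}{2} \approx 0.5$)
$\left(B + 14\right)^{2} = \left(\frac{1}{2} + 14\right)^{2} = \left(\frac{29}{2}\right)^{2} = \frac{841}{4}$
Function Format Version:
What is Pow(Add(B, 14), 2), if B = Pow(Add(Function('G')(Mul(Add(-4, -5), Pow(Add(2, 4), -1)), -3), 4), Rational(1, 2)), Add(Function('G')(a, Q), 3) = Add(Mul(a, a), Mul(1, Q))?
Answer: Rational(841, 4) ≈ 210.25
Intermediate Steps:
Function('G')(a, Q) = Add(-3, Q, Pow(a, 2)) (Function('G')(a, Q) = Add(-3, Add(Mul(a, a), Mul(1, Q))) = Add(-3, Add(Pow(a, 2), Q)) = Add(-3, Add(Q, Pow(a, 2))) = Add(-3, Q, Pow(a, 2)))
B = Rational(1, 2) (B = Pow(Add(Add(-3, -3, Pow(Mul(Add(-4, -5), Pow(Add(2, 4), -1)), 2)), 4), Rational(1, 2)) = Pow(Add(Add(-3, -3, Pow(Mul(-9, Pow(6, -1)), 2)), 4), Rational(1, 2)) = Pow(Add(Add(-3, -3, Pow(Mul(-9, Rational(1, 6)), 2)), 4), Rational(1, 2)) = Pow(Add(Add(-3, -3, Pow(Rational(-3, 2), 2)), 4), Rational(1, 2)) = Pow(Add(Add(-3, -3, Rational(9, 4)), 4), Rational(1, 2)) = Pow(Add(Rational(-15, 4), 4), Rational(1, 2)) = Pow(Rational(1, 4), Rational(1, 2)) = Rational(1, 2) ≈ 0.50000)
Pow(Add(B, 14), 2) = Pow(Add(Rational(1, 2), 14), 2) = Pow(Rational(29, 2), 2) = Rational(841, 4)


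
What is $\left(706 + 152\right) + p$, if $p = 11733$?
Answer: $12591$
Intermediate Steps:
$\left(706 + 152\right) + p = \left(706 + 152\right) + 11733 = 858 + 11733 = 12591$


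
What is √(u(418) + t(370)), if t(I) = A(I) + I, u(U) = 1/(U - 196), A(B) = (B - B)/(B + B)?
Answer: √18235302/222 ≈ 19.236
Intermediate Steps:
A(B) = 0 (A(B) = 0/((2*B)) = 0*(1/(2*B)) = 0)
u(U) = 1/(-196 + U)
t(I) = I (t(I) = 0 + I = I)
√(u(418) + t(370)) = √(1/(-196 + 418) + 370) = √(1/222 + 370) = √(82141/222) = √18235302/222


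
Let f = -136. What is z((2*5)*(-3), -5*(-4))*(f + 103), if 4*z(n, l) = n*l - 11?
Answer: 20163/4 ≈ 5040.8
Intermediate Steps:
z(n, l) = -11/4 + l*n/4 (z(n, l) = (n*l - 11)/4 = (l*n - 11)/4 = (-11 + l*n)/4 = -11/4 + l*n/4)
z((2*5)*(-3), -5*(-4))*(f + 103) = (-11/4 + (-5*(-4))*((2*5)*(-3))/4)*(-136 + 103) = (-11/4 + (1/4)*20*(10*(-3)))*(-33) = (-11/4 + (1/4)*20*(-30))*(-33) = (-11/4 - 150)*(-33) = -611/4*(-33) = 20163/4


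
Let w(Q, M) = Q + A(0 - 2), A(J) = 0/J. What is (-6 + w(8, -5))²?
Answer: 4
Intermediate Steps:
A(J) = 0
w(Q, M) = Q (w(Q, M) = Q + 0 = Q)
(-6 + w(8, -5))² = (-6 + 8)² = 2² = 4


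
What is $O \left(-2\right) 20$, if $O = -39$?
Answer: $1560$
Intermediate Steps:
$O \left(-2\right) 20 = \left(-39\right) \left(-2\right) 20 = 78 \cdot 20 = 1560$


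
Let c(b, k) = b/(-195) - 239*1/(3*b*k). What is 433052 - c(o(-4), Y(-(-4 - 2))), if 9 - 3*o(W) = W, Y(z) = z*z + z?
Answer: 3546699647/8190 ≈ 4.3305e+5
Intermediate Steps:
Y(z) = z + z² (Y(z) = z² + z = z + z²)
o(W) = 3 - W/3
c(b, k) = -b/195 - 239/(3*b*k) (c(b, k) = b*(-1/195) - 239*1/(3*b*k) = -b/195 - 239/(3*b*k))
433052 - c(o(-4), Y(-(-4 - 2))) = 433052 - (-(3 - ⅓*(-4))/195 - 239/(3*(3 - ⅓*(-4))*((-(-4 - 2))*(1 - (-4 - 2))))) = 433052 - (-(3 + 4/3)/195 - 239/(3*(3 + 4/3)*((-1*(-6))*(1 - 1*(-6))))) = 433052 - (-1/195*13/3 - 239/(3*13/3*(6*(1 + 6)))) = 433052 - (-1/45 - 239/3*3/13/6*7) = 433052 - (-1/45 - 239/3*3/13/42) = 433052 - (-1/45 - 239/3*3/13*1/42) = 433052 - (-1/45 - 239/546) = 433052 - 1*(-3767/8190) = 433052 + 3767/8190 = 3546699647/8190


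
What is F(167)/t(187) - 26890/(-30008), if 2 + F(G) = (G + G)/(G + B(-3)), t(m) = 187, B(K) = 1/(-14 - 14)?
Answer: 802813/895900 ≈ 0.89610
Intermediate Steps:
B(K) = -1/28 (B(K) = 1/(-28) = -1/28)
F(G) = -2 + 2*G/(-1/28 + G) (F(G) = -2 + (G + G)/(G - 1/28) = -2 + (2*G)/(-1/28 + G) = -2 + 2*G/(-1/28 + G))
F(167)/t(187) - 26890/(-30008) = (2/(-1 + 28*167))/187 - 26890/(-30008) = (2/(-1 + 4676))*(1/187) - 26890*(-1/30008) = (2/4675)*(1/187) + 13445/15004 = 2/874225 + 13445/15004 = 802813/895900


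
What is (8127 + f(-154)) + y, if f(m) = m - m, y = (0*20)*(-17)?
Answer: 8127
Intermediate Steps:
y = 0 (y = 0*(-17) = 0)
f(m) = 0
(8127 + f(-154)) + y = (8127 + 0) + 0 = 8127 + 0 = 8127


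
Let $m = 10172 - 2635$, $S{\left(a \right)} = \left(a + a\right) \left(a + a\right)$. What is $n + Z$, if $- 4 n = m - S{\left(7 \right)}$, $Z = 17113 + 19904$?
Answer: $\frac{140727}{4} \approx 35182.0$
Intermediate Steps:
$S{\left(a \right)} = 4 a^{2}$ ($S{\left(a \right)} = 2 a 2 a = 4 a^{2}$)
$m = 7537$ ($m = 10172 - 2635 = 7537$)
$Z = 37017$
$n = - \frac{7341}{4}$ ($n = - \frac{7537 - 4 \cdot 7^{2}}{4} = - \frac{7537 - 4 \cdot 49}{4} = - \frac{7537 - 196}{4} = \left(- \frac{1}{4}\right) 7341 = - \frac{7341}{4} \approx -1835.3$)
$n + Z = - \frac{7341}{4} + 37017 = \frac{140727}{4}$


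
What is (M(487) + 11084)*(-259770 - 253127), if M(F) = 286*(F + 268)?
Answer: -116434799558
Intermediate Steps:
M(F) = 76648 + 286*F (M(F) = 286*(268 + F) = 76648 + 286*F)
(M(487) + 11084)*(-259770 - 253127) = ((76648 + 286*487) + 11084)*(-259770 - 253127) = ((76648 + 139282) + 11084)*(-512897) = (215930 + 11084)*(-512897) = 227014*(-512897) = -116434799558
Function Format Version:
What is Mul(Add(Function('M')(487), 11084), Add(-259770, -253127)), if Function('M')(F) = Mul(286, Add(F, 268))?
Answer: -116434799558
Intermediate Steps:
Function('M')(F) = Add(76648, Mul(286, F)) (Function('M')(F) = Mul(286, Add(268, F)) = Add(76648, Mul(286, F)))
Mul(Add(Function('M')(487), 11084), Add(-259770, -253127)) = Mul(Add(Add(76648, Mul(286, 487)), 11084), Add(-259770, -253127)) = Mul(Add(Add(76648, 139282), 11084), -512897) = Mul(Add(215930, 11084), -512897) = Mul(227014, -512897) = -116434799558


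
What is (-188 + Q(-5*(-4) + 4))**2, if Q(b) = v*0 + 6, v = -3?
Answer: 33124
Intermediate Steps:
Q(b) = 6 (Q(b) = -3*0 + 6 = 0 + 6 = 6)
(-188 + Q(-5*(-4) + 4))**2 = (-188 + 6)**2 = (-182)**2 = 33124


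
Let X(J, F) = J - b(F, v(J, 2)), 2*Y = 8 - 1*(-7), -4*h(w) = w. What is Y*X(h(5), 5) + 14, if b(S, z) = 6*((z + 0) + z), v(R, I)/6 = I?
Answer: -8603/8 ≈ -1075.4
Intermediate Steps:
v(R, I) = 6*I
b(S, z) = 12*z (b(S, z) = 6*(z + z) = 6*(2*z) = 12*z)
h(w) = -w/4
Y = 15/2 (Y = (8 - 1*(-7))/2 = (8 + 7)/2 = (1/2)*15 = 15/2 ≈ 7.5000)
X(J, F) = -144 + J (X(J, F) = J - 12*6*2 = J - 12*12 = J - 1*144 = J - 144 = -144 + J)
Y*X(h(5), 5) + 14 = 15*(-144 - 1/4*5)/2 + 14 = 15*(-144 - 5/4)/2 + 14 = (15/2)*(-581/4) + 14 = -8715/8 + 14 = -8603/8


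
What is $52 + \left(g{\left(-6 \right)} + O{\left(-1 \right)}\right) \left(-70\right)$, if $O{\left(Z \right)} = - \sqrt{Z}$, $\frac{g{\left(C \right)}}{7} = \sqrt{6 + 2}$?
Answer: $52 - 980 \sqrt{2} + 70 i \approx -1333.9 + 70.0 i$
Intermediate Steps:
$g{\left(C \right)} = 14 \sqrt{2}$ ($g{\left(C \right)} = 7 \sqrt{6 + 2} = 7 \sqrt{8} = 7 \cdot 2 \sqrt{2} = 14 \sqrt{2}$)
$52 + \left(g{\left(-6 \right)} + O{\left(-1 \right)}\right) \left(-70\right) = 52 + \left(14 \sqrt{2} - \sqrt{-1}\right) \left(-70\right) = 52 + \left(14 \sqrt{2} - i\right) \left(-70\right) = 52 + \left(- i + 14 \sqrt{2}\right) \left(-70\right) = 52 - \left(- 70 i + 980 \sqrt{2}\right) = 52 - 980 \sqrt{2} + 70 i$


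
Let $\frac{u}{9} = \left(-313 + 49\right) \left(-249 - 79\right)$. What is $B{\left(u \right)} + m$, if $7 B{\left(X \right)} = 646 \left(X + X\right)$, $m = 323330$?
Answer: $\frac{1009155086}{7} \approx 1.4417 \cdot 10^{8}$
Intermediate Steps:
$u = 779328$ ($u = 9 \left(-313 + 49\right) \left(-249 - 79\right) = 9 \left(\left(-264\right) \left(-328\right)\right) = 9 \cdot 86592 = 779328$)
$B{\left(X \right)} = \frac{1292 X}{7}$ ($B{\left(X \right)} = \frac{646 \left(X + X\right)}{7} = \frac{646 \cdot 2 X}{7} = \frac{1292 X}{7}$)
$B{\left(u \right)} + m = \frac{1292}{7} \cdot 779328 + 323330 = \frac{1006891776}{7} + 323330 = \frac{1009155086}{7}$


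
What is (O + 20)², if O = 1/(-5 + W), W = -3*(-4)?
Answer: 19881/49 ≈ 405.73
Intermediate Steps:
W = 12
O = ⅐ (O = 1/(-5 + 12) = 1/7 = ⅐ ≈ 0.14286)
(O + 20)² = (⅐ + 20)² = (141/7)² = 19881/49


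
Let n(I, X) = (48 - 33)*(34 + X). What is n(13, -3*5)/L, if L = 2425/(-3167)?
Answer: -180519/485 ≈ -372.20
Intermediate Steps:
L = -2425/3167 (L = 2425*(-1/3167) = -2425/3167 ≈ -0.76571)
n(I, X) = 510 + 15*X (n(I, X) = 15*(34 + X) = 510 + 15*X)
n(13, -3*5)/L = (510 + 15*(-3*5))/(-2425/3167) = (510 + 15*(-15))*(-3167/2425) = (510 - 225)*(-3167/2425) = 285*(-3167/2425) = -180519/485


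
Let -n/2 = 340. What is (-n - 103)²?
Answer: 332929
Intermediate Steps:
n = -680 (n = -2*340 = -680)
(-n - 103)² = (-1*(-680) - 103)² = (680 - 103)² = 577² = 332929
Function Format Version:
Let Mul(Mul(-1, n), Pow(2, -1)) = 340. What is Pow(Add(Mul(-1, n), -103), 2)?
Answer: 332929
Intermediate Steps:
n = -680 (n = Mul(-2, 340) = -680)
Pow(Add(Mul(-1, n), -103), 2) = Pow(Add(Mul(-1, -680), -103), 2) = Pow(Add(680, -103), 2) = Pow(577, 2) = 332929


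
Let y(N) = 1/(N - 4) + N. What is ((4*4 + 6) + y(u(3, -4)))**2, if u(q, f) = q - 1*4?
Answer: 10816/25 ≈ 432.64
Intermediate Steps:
u(q, f) = -4 + q (u(q, f) = q - 4 = -4 + q)
y(N) = N + 1/(-4 + N) (y(N) = 1/(-4 + N) + N = N + 1/(-4 + N))
((4*4 + 6) + y(u(3, -4)))**2 = ((4*4 + 6) + (1 + (-4 + 3)**2 - 4*(-4 + 3))/(-4 + (-4 + 3)))**2 = ((16 + 6) + (1 + (-1)**2 - 4*(-1))/(-4 - 1))**2 = (22 + (1 + 1 + 4)/(-5))**2 = (22 - 1/5*6)**2 = (22 - 6/5)**2 = (104/5)**2 = 10816/25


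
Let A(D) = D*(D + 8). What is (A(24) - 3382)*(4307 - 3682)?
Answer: -1633750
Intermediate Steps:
A(D) = D*(8 + D)
(A(24) - 3382)*(4307 - 3682) = (24*(8 + 24) - 3382)*(4307 - 3682) = (24*32 - 3382)*625 = (768 - 3382)*625 = -2614*625 = -1633750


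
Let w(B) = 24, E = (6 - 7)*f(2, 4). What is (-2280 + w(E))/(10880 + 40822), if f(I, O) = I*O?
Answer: -376/8617 ≈ -0.043635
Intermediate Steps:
E = -8 (E = (6 - 7)*(2*4) = -1*8 = -8)
(-2280 + w(E))/(10880 + 40822) = (-2280 + 24)/(10880 + 40822) = -2256/51702 = -2256*1/51702 = -376/8617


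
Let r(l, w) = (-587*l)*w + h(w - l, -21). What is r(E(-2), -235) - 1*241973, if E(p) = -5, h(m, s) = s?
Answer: -931719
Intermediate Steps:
r(l, w) = -21 - 587*l*w (r(l, w) = (-587*l)*w - 21 = -587*l*w - 21 = -21 - 587*l*w)
r(E(-2), -235) - 1*241973 = (-21 - 587*(-5)*(-235)) - 1*241973 = (-21 - 689725) - 241973 = -689746 - 241973 = -931719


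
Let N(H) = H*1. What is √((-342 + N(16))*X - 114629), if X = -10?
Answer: I*√111369 ≈ 333.72*I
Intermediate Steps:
N(H) = H
√((-342 + N(16))*X - 114629) = √((-342 + 16)*(-10) - 114629) = √(-326*(-10) - 114629) = √(3260 - 114629) = √(-111369) = I*√111369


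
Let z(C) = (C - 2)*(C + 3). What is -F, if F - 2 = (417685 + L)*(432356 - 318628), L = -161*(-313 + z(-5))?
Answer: -52977231874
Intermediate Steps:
z(C) = (-2 + C)*(3 + C)
L = 48139 (L = -161*(-313 + (-6 - 5 + (-5)**2)) = -161*(-313 + (-6 - 5 + 25)) = -161*(-313 + 14) = -161*(-299) = 48139)
F = 52977231874 (F = 2 + (417685 + 48139)*(432356 - 318628) = 2 + 465824*113728 = 2 + 52977231872 = 52977231874)
-F = -1*52977231874 = -52977231874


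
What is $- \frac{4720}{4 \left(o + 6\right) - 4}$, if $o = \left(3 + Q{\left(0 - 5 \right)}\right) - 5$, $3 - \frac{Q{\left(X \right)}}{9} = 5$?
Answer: $\frac{236}{3} \approx 78.667$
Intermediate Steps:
$Q{\left(X \right)} = -18$ ($Q{\left(X \right)} = 27 - 45 = -18$)
$o = -20$ ($o = \left(3 - 18\right) - 5 = -15 - 5 = -20$)
$- \frac{4720}{4 \left(o + 6\right) - 4} = - \frac{4720}{4 \left(-20 + 6\right) - 4} = - \frac{4720}{4 \left(-14\right) - 4} = - \frac{4720}{-56 - 4} = - \frac{4720}{-60} = \left(-4720\right) \left(- \frac{1}{60}\right) = \frac{236}{3}$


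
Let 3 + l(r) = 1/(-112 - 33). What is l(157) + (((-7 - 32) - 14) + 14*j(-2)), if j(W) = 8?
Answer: 8119/145 ≈ 55.993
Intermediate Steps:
l(r) = -436/145 (l(r) = -3 + 1/(-112 - 33) = -3 + 1/(-145) = -3 - 1/145 = -436/145)
l(157) + (((-7 - 32) - 14) + 14*j(-2)) = -436/145 + (((-7 - 32) - 14) + 14*8) = -436/145 + ((-39 - 14) + 112) = -436/145 + (-53 + 112) = -436/145 + 59 = 8119/145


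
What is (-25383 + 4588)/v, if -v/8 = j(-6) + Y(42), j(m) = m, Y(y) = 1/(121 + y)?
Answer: -3389585/7816 ≈ -433.67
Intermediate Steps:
v = 7816/163 (v = -8*(-6 + 1/(121 + 42)) = -8*(-6 + 1/163) = -8*(-977/163) = 7816/163 ≈ 47.951)
(-25383 + 4588)/v = (-25383 + 4588)/(7816/163) = -20795*163/7816 = -3389585/7816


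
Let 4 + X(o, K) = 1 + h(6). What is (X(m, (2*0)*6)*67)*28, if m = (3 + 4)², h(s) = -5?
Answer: -15008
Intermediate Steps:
m = 49 (m = 7² = 49)
X(o, K) = -8 (X(o, K) = -4 + (1 - 5) = -4 - 4 = -8)
(X(m, (2*0)*6)*67)*28 = -8*67*28 = -536*28 = -15008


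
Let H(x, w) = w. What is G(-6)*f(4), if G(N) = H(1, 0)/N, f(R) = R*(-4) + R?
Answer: 0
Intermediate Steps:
f(R) = -3*R (f(R) = -4*R + R = -3*R)
G(N) = 0 (G(N) = 0/N = 0)
G(-6)*f(4) = 0*(-3*4) = 0*(-12) = 0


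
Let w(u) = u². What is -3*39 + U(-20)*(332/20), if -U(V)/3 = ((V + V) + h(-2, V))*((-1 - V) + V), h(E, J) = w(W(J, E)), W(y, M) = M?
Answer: -9549/5 ≈ -1909.8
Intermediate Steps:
h(E, J) = E²
U(V) = 12 + 6*V (U(V) = -3*((V + V) + (-2)²)*((-1 - V) + V) = -3*(2*V + 4)*(-1) = -3*(4 + 2*V)*(-1) = -3*(-4 - 2*V) = 12 + 6*V)
-3*39 + U(-20)*(332/20) = -3*39 + (12 + 6*(-20))*(332/20) = -117 + (12 - 120)*(332*(1/20)) = -117 - 108*83/5 = -117 - 8964/5 = -9549/5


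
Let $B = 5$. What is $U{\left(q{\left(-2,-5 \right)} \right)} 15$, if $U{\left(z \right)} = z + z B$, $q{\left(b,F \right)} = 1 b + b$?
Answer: $-360$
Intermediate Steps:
$q{\left(b,F \right)} = 2 b$ ($q{\left(b,F \right)} = b + b = 2 b$)
$U{\left(z \right)} = 6 z$ ($U{\left(z \right)} = z + z 5 = z + 5 z = 6 z$)
$U{\left(q{\left(-2,-5 \right)} \right)} 15 = 6 \cdot 2 \left(-2\right) 15 = 6 \left(-4\right) 15 = \left(-24\right) 15 = -360$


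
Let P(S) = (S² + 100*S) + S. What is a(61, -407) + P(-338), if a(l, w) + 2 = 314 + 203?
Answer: 80621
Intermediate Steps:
a(l, w) = 515 (a(l, w) = -2 + (314 + 203) = -2 + 517 = 515)
P(S) = S² + 101*S
a(61, -407) + P(-338) = 515 - 338*(101 - 338) = 515 - 338*(-237) = 515 + 80106 = 80621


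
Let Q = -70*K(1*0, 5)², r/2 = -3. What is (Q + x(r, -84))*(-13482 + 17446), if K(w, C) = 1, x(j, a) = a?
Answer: -610456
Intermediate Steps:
r = -6 (r = 2*(-3) = -6)
Q = -70 (Q = -70*1² = -70*1 = -70)
(Q + x(r, -84))*(-13482 + 17446) = (-70 - 84)*(-13482 + 17446) = -154*3964 = -610456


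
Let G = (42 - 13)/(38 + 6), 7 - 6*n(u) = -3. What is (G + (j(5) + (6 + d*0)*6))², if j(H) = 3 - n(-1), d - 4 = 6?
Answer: 25150225/17424 ≈ 1443.4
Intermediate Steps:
d = 10 (d = 4 + 6 = 10)
n(u) = 5/3 (n(u) = 7/6 - ⅙*(-3) = 7/6 + ½ = 5/3)
G = 29/44 ≈ 0.65909
j(H) = 4/3 (j(H) = 3 - 1*5/3 = 3 - 5/3 = 4/3)
(G + (j(5) + (6 + d*0)*6))² = (29/44 + (4/3 + (6 + 10*0)*6))² = (29/44 + (4/3 + (6 + 0)*6))² = (29/44 + (4/3 + 6*6))² = (29/44 + (4/3 + 36))² = (29/44 + 112/3)² = (5015/132)² = 25150225/17424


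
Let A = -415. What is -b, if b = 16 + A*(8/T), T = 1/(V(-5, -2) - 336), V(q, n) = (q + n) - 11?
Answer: -1175296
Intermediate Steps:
V(q, n) = -11 + n + q (V(q, n) = (n + q) - 11 = -11 + n + q)
T = -1/354 (T = 1/((-11 - 2 - 5) - 336) = 1/(-18 - 336) = 1/(-354) = -1/354 ≈ -0.0028249)
b = 1175296 (b = 16 - 3320/(-1/354) = 16 - 3320*(-354) = 16 - 415*(-2832) = 16 + 1175280 = 1175296)
-b = -1*1175296 = -1175296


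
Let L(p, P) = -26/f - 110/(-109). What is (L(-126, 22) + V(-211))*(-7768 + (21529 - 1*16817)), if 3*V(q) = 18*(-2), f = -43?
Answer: 148766080/4687 ≈ 31740.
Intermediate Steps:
V(q) = -12 (V(q) = (18*(-2))/3 = (1/3)*(-36) = -12)
L(p, P) = 7564/4687 (L(p, P) = -26/(-43) - 110/(-109) = -26*(-1/43) - 110*(-1/109) = 26/43 + 110/109 = 7564/4687)
(L(-126, 22) + V(-211))*(-7768 + (21529 - 1*16817)) = (7564/4687 - 12)*(-7768 + (21529 - 1*16817)) = -48680*(-7768 + (21529 - 16817))/4687 = -48680*(-7768 + 4712)/4687 = -48680/4687*(-3056) = 148766080/4687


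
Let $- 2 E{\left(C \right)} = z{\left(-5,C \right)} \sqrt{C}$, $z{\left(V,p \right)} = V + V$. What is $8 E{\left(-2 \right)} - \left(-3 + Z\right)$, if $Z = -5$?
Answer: $8 + 40 i \sqrt{2} \approx 8.0 + 56.569 i$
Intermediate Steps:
$z{\left(V,p \right)} = 2 V$
$E{\left(C \right)} = 5 \sqrt{C}$ ($E{\left(C \right)} = - \frac{2 \left(-5\right) \sqrt{C}}{2} = - \frac{\left(-10\right) \sqrt{C}}{2} = 5 \sqrt{C}$)
$8 E{\left(-2 \right)} - \left(-3 + Z\right) = 8 \cdot 5 \sqrt{-2} + \left(3 - -5\right) = 8 \cdot 5 i \sqrt{2} + \left(3 + 5\right) = 8 \cdot 5 i \sqrt{2} + 8 = 40 i \sqrt{2} + 8 = 8 + 40 i \sqrt{2}$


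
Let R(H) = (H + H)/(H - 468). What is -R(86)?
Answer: 86/191 ≈ 0.45026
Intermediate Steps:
R(H) = 2*H/(-468 + H) (R(H) = (2*H)/(-468 + H) = 2*H/(-468 + H))
-R(86) = -2*86/(-468 + 86) = -2*86/(-382) = -2*86*(-1)/382 = -1*(-86/191) = 86/191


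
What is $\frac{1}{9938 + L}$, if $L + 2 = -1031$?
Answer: $\frac{1}{8905} \approx 0.0001123$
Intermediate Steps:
$L = -1033$ ($L = -2 - 1031 = -1033$)
$\frac{1}{9938 + L} = \frac{1}{9938 - 1033} = \frac{1}{8905}$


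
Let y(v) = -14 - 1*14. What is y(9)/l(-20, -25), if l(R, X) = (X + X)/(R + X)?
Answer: -126/5 ≈ -25.200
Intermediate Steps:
l(R, X) = 2*X/(R + X) (l(R, X) = (2*X)/(R + X) = 2*X/(R + X))
y(v) = -28 (y(v) = -14 - 14 = -28)
y(9)/l(-20, -25) = -28/(2*(-25)/(-20 - 25)) = -28/(2*(-25)/(-45)) = -28/(2*(-25)*(-1/45)) = -28/10/9 = -28*9/10 = -126/5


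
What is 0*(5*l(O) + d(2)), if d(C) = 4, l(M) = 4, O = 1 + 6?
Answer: 0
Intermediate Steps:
O = 7
0*(5*l(O) + d(2)) = 0*(5*4 + 4) = 0*(20 + 4) = 0*24 = 0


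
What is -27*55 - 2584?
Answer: -4069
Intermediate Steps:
-27*55 - 2584 = -1485 - 2584 = -4069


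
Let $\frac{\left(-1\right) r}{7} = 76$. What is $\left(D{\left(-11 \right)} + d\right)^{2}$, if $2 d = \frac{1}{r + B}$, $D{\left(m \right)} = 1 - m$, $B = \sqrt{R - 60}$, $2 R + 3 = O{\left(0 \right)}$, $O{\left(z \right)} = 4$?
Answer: $\frac{17 \left(18024 \sqrt{238} + 9586001 i\right)}{14 \left(152 \sqrt{238} + 80847 i\right)} \approx 143.98 - 0.00032696 i$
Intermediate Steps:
$r = -532$ ($r = \left(-7\right) 76 = -532$)
$R = \frac{1}{2}$ ($R = - \frac{3}{2} + \frac{1}{2} \cdot 4 = - \frac{3}{2} + 2 = \frac{1}{2} \approx 0.5$)
$B = \frac{i \sqrt{238}}{2}$ ($B = \sqrt{\frac{1}{2} - 60} = \sqrt{- \frac{119}{2}} = \frac{i \sqrt{238}}{2} \approx 7.7136 i$)
$d = \frac{1}{2 \left(-532 + \frac{i \sqrt{238}}{2}\right)} \approx -0.00093965 - 1.3624 \cdot 10^{-5} i$
$\left(D{\left(-11 \right)} + d\right)^{2} = \left(\left(1 - -11\right) - \left(\frac{76}{80881} + \frac{i \sqrt{238}}{1132334}\right)\right)^{2} = \left(\left(1 + 11\right) - \left(\frac{76}{80881} + \frac{i \sqrt{238}}{1132334}\right)\right)^{2} = \left(12 - \left(\frac{76}{80881} + \frac{i \sqrt{238}}{1132334}\right)\right)^{2} = \left(\frac{970496}{80881} - \frac{i \sqrt{238}}{1132334}\right)^{2}$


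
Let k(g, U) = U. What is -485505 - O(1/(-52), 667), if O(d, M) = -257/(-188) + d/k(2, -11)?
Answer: -6526176609/13442 ≈ -4.8551e+5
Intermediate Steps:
O(d, M) = 257/188 - d/11 (O(d, M) = -257/(-188) + d/(-11) = -257*(-1/188) + d*(-1/11) = 257/188 - d/11)
-485505 - O(1/(-52), 667) = -485505 - (257/188 - 1/11/(-52)) = -485505 - (257/188 - 1/11*(-1/52)) = -485505 - (257/188 + 1/572) = -485505 - 1*18399/13442 = -485505 - 18399/13442 = -6526176609/13442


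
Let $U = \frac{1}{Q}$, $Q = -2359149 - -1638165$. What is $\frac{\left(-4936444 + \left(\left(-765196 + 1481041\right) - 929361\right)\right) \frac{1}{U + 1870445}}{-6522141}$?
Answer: $\frac{1237679586880}{2931834817832086313} \approx 4.2215 \cdot 10^{-7}$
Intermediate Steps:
$Q = -720984$ ($Q = -2359149 + 1638165 = -720984$)
$U = - \frac{1}{720984}$ ($U = \frac{1}{-720984} = - \frac{1}{720984} \approx -1.387 \cdot 10^{-6}$)
$\frac{\left(-4936444 + \left(\left(-765196 + 1481041\right) - 929361\right)\right) \frac{1}{U + 1870445}}{-6522141} = \frac{\left(-4936444 + \left(\left(-765196 + 1481041\right) - 929361\right)\right) \frac{1}{- \frac{1}{720984} + 1870445}}{-6522141} = \frac{-4936444 + \left(715845 - 929361\right)}{\frac{1348560917879}{720984}} \left(- \frac{1}{6522141}\right) = \left(-4936444 + \left(715845 - 929361\right)\right) \frac{720984}{1348560917879} \left(- \frac{1}{6522141}\right) = \left(-4936444 - 213516\right) \frac{720984}{1348560917879} \left(- \frac{1}{6522141}\right) = \left(-5149960\right) \frac{720984}{1348560917879} \left(- \frac{1}{6522141}\right) = \left(- \frac{3713038760640}{1348560917879}\right) \left(- \frac{1}{6522141}\right) = \frac{1237679586880}{2931834817832086313}$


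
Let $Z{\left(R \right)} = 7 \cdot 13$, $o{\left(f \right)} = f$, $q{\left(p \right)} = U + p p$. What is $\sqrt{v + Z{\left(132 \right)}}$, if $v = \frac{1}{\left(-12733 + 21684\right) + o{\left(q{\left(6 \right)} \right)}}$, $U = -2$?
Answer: $\frac{2 \sqrt{1836614865}}{8985} \approx 9.5394$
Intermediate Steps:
$q{\left(p \right)} = -2 + p^{2}$ ($q{\left(p \right)} = -2 + p p = -2 + p^{2}$)
$v = \frac{1}{8985}$ ($v = \frac{1}{\left(-12733 + 21684\right) - \left(2 - 6^{2}\right)} = \frac{1}{8951 + \left(-2 + 36\right)} = \frac{1}{8951 + 34} = \frac{1}{8985} \approx 0.0001113$)
$Z{\left(R \right)} = 91$
$\sqrt{v + Z{\left(132 \right)}} = \sqrt{\frac{1}{8985} + 91} = \sqrt{\frac{817636}{8985}} = \frac{2 \sqrt{1836614865}}{8985}$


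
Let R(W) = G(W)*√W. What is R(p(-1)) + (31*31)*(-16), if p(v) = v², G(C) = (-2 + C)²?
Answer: -15375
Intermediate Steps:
R(W) = √W*(-2 + W)² (R(W) = (-2 + W)²*√W = √W*(-2 + W)²)
R(p(-1)) + (31*31)*(-16) = √((-1)²)*(-2 + (-1)²)² + (31*31)*(-16) = √1*(-2 + 1)² + 961*(-16) = 1*(-1)² - 15376 = 1*1 - 15376 = 1 - 15376 = -15375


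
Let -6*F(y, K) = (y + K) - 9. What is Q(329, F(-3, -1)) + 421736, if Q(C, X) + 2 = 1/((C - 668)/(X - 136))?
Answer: 857807759/2034 ≈ 4.2173e+5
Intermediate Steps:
F(y, K) = 3/2 - K/6 - y/6 (F(y, K) = -((y + K) - 9)/6 = -((K + y) - 9)/6 = -(-9 + K + y)/6 = 3/2 - K/6 - y/6)
Q(C, X) = -2 + (-136 + X)/(-668 + C) (Q(C, X) = -2 + 1/((C - 668)/(X - 136)) = -2 + 1/((-668 + C)/(-136 + X)) = -2 + (-136 + X)/(-668 + C))
Q(329, F(-3, -1)) + 421736 = (1200 + (3/2 - ⅙*(-1) - ⅙*(-3)) - 2*329)/(-668 + 329) + 421736 = (1200 + (3/2 + ⅙ + ½) - 658)/(-339) + 421736 = -(1200 + 13/6 - 658)/339 + 421736 = -1/339*3265/6 + 421736 = -3265/2034 + 421736 = 857807759/2034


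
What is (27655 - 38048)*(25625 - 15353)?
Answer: -106756896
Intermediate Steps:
(27655 - 38048)*(25625 - 15353) = -10393*10272 = -106756896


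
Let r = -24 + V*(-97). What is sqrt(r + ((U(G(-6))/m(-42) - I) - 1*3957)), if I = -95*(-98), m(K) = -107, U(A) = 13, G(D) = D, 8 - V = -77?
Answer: I*sqrt(246567055)/107 ≈ 146.75*I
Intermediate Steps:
V = 85 (V = 8 - 1*(-77) = 8 + 77 = 85)
I = 9310
r = -8269 (r = -24 + 85*(-97) = -24 - 8245 = -8269)
sqrt(r + ((U(G(-6))/m(-42) - I) - 1*3957)) = sqrt(-8269 + ((13/(-107) - 1*9310) - 1*3957)) = sqrt(-8269 + ((13*(-1/107) - 9310) - 3957)) = sqrt(-8269 + ((-13/107 - 9310) - 3957)) = sqrt(-8269 + (-996183/107 - 3957)) = sqrt(-8269 - 1419582/107) = sqrt(-2304365/107) = I*sqrt(246567055)/107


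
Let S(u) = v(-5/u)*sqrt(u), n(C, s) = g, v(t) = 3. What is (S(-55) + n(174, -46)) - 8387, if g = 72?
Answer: -8315 + 3*I*sqrt(55) ≈ -8315.0 + 22.249*I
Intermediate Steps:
n(C, s) = 72
S(u) = 3*sqrt(u)
(S(-55) + n(174, -46)) - 8387 = (3*sqrt(-55) + 72) - 8387 = (3*(I*sqrt(55)) + 72) - 8387 = (3*I*sqrt(55) + 72) - 8387 = (72 + 3*I*sqrt(55)) - 8387 = -8315 + 3*I*sqrt(55)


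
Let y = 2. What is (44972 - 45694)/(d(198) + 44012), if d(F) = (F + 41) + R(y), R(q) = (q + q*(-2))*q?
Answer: -722/44247 ≈ -0.016317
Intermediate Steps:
R(q) = -q² (R(q) = (q - 2*q)*q = (-q)*q = -q²)
d(F) = 37 + F (d(F) = (F + 41) - 1*2² = (41 + F) - 1*4 = (41 + F) - 4 = 37 + F)
(44972 - 45694)/(d(198) + 44012) = (44972 - 45694)/((37 + 198) + 44012) = -722/(235 + 44012) = -722/44247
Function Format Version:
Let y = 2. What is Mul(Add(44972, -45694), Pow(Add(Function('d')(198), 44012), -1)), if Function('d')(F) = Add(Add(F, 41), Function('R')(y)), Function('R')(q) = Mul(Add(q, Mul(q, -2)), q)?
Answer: Rational(-722, 44247) ≈ -0.016317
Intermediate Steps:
Function('R')(q) = Mul(-1, Pow(q, 2)) (Function('R')(q) = Mul(Add(q, Mul(-2, q)), q) = Mul(Mul(-1, q), q) = Mul(-1, Pow(q, 2)))
Function('d')(F) = Add(37, F) (Function('d')(F) = Add(Add(F, 41), Mul(-1, Pow(2, 2))) = Add(Add(41, F), Mul(-1, 4)) = Add(Add(41, F), -4) = Add(37, F))
Mul(Add(44972, -45694), Pow(Add(Function('d')(198), 44012), -1)) = Mul(Add(44972, -45694), Pow(Add(Add(37, 198), 44012), -1)) = Mul(-722, Pow(Add(235, 44012), -1)) = Mul(-722, Pow(44247, -1)) = Mul(-722, Rational(1, 44247)) = Rational(-722, 44247)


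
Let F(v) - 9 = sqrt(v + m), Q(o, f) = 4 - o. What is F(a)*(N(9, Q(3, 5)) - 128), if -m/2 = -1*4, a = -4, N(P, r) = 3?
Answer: -1375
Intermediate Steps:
m = 8 (m = -(-2)*4 = -2*(-4) = 8)
F(v) = 9 + sqrt(8 + v) (F(v) = 9 + sqrt(v + 8) = 9 + sqrt(8 + v))
F(a)*(N(9, Q(3, 5)) - 128) = (9 + sqrt(8 - 4))*(3 - 128) = (9 + sqrt(4))*(-125) = (9 + 2)*(-125) = 11*(-125) = -1375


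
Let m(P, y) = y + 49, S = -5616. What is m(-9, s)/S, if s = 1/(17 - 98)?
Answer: -248/28431 ≈ -0.0087229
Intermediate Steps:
s = -1/81 (s = 1/(-81) = -1/81 ≈ -0.012346)
m(P, y) = 49 + y
m(-9, s)/S = (49 - 1/81)/(-5616) = (3968/81)*(-1/5616) = -248/28431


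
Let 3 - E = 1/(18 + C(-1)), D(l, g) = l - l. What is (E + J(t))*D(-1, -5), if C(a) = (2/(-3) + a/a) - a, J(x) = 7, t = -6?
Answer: 0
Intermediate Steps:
D(l, g) = 0
C(a) = ⅓ - a (C(a) = (2*(-⅓) + 1) - a = (-⅔ + 1) - a = ⅓ - a)
E = 171/58 (E = 3 - 1/(18 + (⅓ - 1*(-1))) = 3 - 1/(18 + (⅓ + 1)) = 3 - 1/(18 + 4/3) = 3 - 1/58/3 = 3 - 1*3/58 = 3 - 3/58 = 171/58 ≈ 2.9483)
(E + J(t))*D(-1, -5) = (171/58 + 7)*0 = (577/58)*0 = 0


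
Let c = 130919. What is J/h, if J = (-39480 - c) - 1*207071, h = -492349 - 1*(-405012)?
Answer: 377470/87337 ≈ 4.3220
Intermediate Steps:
h = -87337 (h = -492349 + 405012 = -87337)
J = -377470 (J = (-39480 - 1*130919) - 1*207071 = (-39480 - 130919) - 207071 = -170399 - 207071 = -377470)
J/h = -377470/(-87337) = -377470*(-1/87337) = 377470/87337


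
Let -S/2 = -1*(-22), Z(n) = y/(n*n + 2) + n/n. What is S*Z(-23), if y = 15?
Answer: -8008/177 ≈ -45.243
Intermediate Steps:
Z(n) = 1 + 15/(2 + n²) (Z(n) = 15/(n*n + 2) + n/n = 15/(n² + 2) + 1 = 15/(2 + n²) + 1 = 1 + 15/(2 + n²))
S = -44 (S = -(-2)*(-22) = -2*22 = -44)
S*Z(-23) = -44*(17 + (-23)²)/(2 + (-23)²) = -44*(17 + 529)/(2 + 529) = -44*546/531 = -44*182/177 = -8008/177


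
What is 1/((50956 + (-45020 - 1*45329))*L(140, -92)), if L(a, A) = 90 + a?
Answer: -1/9060390 ≈ -1.1037e-7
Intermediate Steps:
1/((50956 + (-45020 - 1*45329))*L(140, -92)) = 1/((50956 + (-45020 - 1*45329))*(90 + 140)) = 1/((50956 + (-45020 - 45329))*230) = (1/230)/(50956 - 90349) = (1/230)/(-39393) = -1/39393*1/230 = -1/9060390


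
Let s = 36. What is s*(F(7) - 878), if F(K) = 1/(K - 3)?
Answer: -31599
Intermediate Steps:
F(K) = 1/(-3 + K)
s*(F(7) - 878) = 36*(1/(-3 + 7) - 878) = 36*(1/4 - 878) = 36*(-3511/4) = -31599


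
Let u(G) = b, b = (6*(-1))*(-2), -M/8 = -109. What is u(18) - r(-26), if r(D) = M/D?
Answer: 592/13 ≈ 45.538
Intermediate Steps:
M = 872 (M = -8*(-109) = 872)
b = 12 (b = -6*(-2) = 12)
r(D) = 872/D
u(G) = 12
u(18) - r(-26) = 12 - 872/(-26) = 12 - 872*(-1)/26 = 12 - 1*(-436/13) = 12 + 436/13 = 592/13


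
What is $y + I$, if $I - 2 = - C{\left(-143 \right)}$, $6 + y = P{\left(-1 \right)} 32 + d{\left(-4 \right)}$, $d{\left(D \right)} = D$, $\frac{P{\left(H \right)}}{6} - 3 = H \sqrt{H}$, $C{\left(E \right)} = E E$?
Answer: $-19881 - 192 i \approx -19881.0 - 192.0 i$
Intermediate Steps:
$C{\left(E \right)} = E^{2}$
$P{\left(H \right)} = 18 + 6 H^{\frac{3}{2}}$ ($P{\left(H \right)} = 18 + 6 H \sqrt{H} = 18 + 6 H^{\frac{3}{2}}$)
$y = 566 - 192 i$ ($y = -6 - \left(4 - \left(18 + 6 \left(-1\right)^{\frac{3}{2}}\right) 32\right) = -6 - \left(4 - \left(18 + 6 \left(- i\right)\right) 32\right) = -6 - \left(4 - \left(18 - 6 i\right) 32\right) = -6 + \left(\left(576 - 192 i\right) - 4\right) = -6 + \left(572 - 192 i\right) = 566 - 192 i \approx 566.0 - 192.0 i$)
$I = -20447$ ($I = 2 - \left(-143\right)^{2} = 2 - 20449 = -20447$)
$y + I = \left(566 - 192 i\right) - 20447 = -19881 - 192 i$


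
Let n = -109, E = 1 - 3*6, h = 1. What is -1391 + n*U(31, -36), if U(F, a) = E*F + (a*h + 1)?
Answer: 59867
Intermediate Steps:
E = -17 (E = 1 - 18 = -17)
U(F, a) = 1 + a - 17*F (U(F, a) = -17*F + (a*1 + 1) = -17*F + (a + 1) = -17*F + (1 + a) = 1 + a - 17*F)
-1391 + n*U(31, -36) = -1391 - 109*(1 - 36 - 17*31) = -1391 - 109*(1 - 36 - 527) = -1391 - 109*(-562) = -1391 + 61258 = 59867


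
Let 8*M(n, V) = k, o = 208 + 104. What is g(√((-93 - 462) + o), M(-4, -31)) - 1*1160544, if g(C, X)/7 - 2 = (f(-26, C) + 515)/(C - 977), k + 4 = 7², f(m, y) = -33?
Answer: -79146060397/68198 - 2169*I*√3/68198 ≈ -1.1605e+6 - 0.055087*I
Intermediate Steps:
k = 45 (k = -4 + 7² = -4 + 49 = 45)
o = 312
M(n, V) = 45/8 (M(n, V) = (⅛)*45 = 45/8)
g(C, X) = 14 + 3374/(-977 + C) (g(C, X) = 14 + 7*((-33 + 515)/(C - 977)) = 14 + 7*(482/(-977 + C)) = 14 + 3374/(-977 + C))
g(√((-93 - 462) + o), M(-4, -31)) - 1*1160544 = 14*(-736 + √((-93 - 462) + 312))/(-977 + √((-93 - 462) + 312)) - 1*1160544 = 14*(-736 + √(-555 + 312))/(-977 + √(-555 + 312)) - 1160544 = 14*(-736 + √(-243))/(-977 + √(-243)) - 1160544 = 14*(-736 + 9*I*√3)/(-977 + 9*I*√3) - 1160544 = -1160544 + 14*(-736 + 9*I*√3)/(-977 + 9*I*√3)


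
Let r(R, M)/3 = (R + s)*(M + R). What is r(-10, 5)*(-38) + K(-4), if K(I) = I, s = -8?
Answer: -10264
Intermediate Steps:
r(R, M) = 3*(-8 + R)*(M + R) (r(R, M) = 3*((R - 8)*(M + R)) = 3*((-8 + R)*(M + R)) = 3*(-8 + R)*(M + R))
r(-10, 5)*(-38) + K(-4) = (-24*5 - 24*(-10) + 3*(-10)**2 + 3*5*(-10))*(-38) - 4 = (-120 + 240 + 3*100 - 150)*(-38) - 4 = (-120 + 240 + 300 - 150)*(-38) - 4 = 270*(-38) - 4 = -10260 - 4 = -10264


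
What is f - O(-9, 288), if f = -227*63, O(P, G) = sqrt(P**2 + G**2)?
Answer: -14301 - 45*sqrt(41) ≈ -14589.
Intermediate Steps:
O(P, G) = sqrt(G**2 + P**2)
f = -14301
f - O(-9, 288) = -14301 - sqrt(288**2 + (-9)**2) = -14301 - sqrt(82944 + 81) = -14301 - sqrt(83025) = -14301 - 45*sqrt(41)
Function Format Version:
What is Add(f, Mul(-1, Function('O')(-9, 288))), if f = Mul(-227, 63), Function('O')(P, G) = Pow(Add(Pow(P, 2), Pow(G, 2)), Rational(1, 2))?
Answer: Add(-14301, Mul(-45, Pow(41, Rational(1, 2)))) ≈ -14589.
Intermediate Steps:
Function('O')(P, G) = Pow(Add(Pow(G, 2), Pow(P, 2)), Rational(1, 2))
f = -14301
Add(f, Mul(-1, Function('O')(-9, 288))) = Add(-14301, Mul(-1, Pow(Add(Pow(288, 2), Pow(-9, 2)), Rational(1, 2)))) = Add(-14301, Mul(-1, Pow(Add(82944, 81), Rational(1, 2)))) = Add(-14301, Mul(-1, Pow(83025, Rational(1, 2)))) = Add(-14301, Mul(-1, Mul(45, Pow(41, Rational(1, 2))))) = Add(-14301, Mul(-45, Pow(41, Rational(1, 2))))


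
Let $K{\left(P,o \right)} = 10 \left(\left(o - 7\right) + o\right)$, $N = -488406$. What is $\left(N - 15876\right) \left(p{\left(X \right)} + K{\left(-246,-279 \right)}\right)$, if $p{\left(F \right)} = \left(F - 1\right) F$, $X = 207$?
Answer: $-18654399744$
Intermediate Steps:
$p{\left(F \right)} = F \left(-1 + F\right)$ ($p{\left(F \right)} = \left(-1 + F\right) F = F \left(-1 + F\right)$)
$K{\left(P,o \right)} = -70 + 20 o$ ($K{\left(P,o \right)} = 10 \left(\left(-7 + o\right) + o\right) = 10 \left(-7 + 2 o\right) = -70 + 20 o$)
$\left(N - 15876\right) \left(p{\left(X \right)} + K{\left(-246,-279 \right)}\right) = \left(-488406 - 15876\right) \left(207 \left(-1 + 207\right) + \left(-70 + 20 \left(-279\right)\right)\right) = - 504282 \left(207 \cdot 206 - 5650\right) = - 504282 \left(42642 - 5650\right) = \left(-504282\right) 36992 = -18654399744$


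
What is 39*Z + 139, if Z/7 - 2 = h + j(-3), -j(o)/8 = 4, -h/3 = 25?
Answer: -28526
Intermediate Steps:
h = -75 (h = -3*25 = -75)
j(o) = -32 (j(o) = -8*4 = -32)
Z = -735 (Z = 14 + 7*(-75 - 32) = 14 + 7*(-107) = 14 - 749 = -735)
39*Z + 139 = 39*(-735) + 139 = -28665 + 139 = -28526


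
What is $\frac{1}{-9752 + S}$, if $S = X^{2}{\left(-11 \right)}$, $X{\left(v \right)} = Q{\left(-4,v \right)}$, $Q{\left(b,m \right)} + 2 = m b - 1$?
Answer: $- \frac{1}{8071} \approx -0.0001239$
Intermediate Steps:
$Q{\left(b,m \right)} = -3 + b m$ ($Q{\left(b,m \right)} = -2 + \left(m b - 1\right) = -2 + \left(b m - 1\right) = -2 + \left(-1 + b m\right) = -3 + b m$)
$X{\left(v \right)} = -3 - 4 v$
$S = 1681$ ($S = \left(-3 - -44\right)^{2} = \left(-3 + 44\right)^{2} = 41^{2} = 1681$)
$\frac{1}{-9752 + S} = \frac{1}{-9752 + 1681} = \frac{1}{-8071} = - \frac{1}{8071}$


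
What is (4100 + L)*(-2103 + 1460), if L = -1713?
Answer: -1534841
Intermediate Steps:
(4100 + L)*(-2103 + 1460) = (4100 - 1713)*(-2103 + 1460) = 2387*(-643) = -1534841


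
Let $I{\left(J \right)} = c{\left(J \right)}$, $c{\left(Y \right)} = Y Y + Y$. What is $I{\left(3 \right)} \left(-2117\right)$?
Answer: $-25404$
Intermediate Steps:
$c{\left(Y \right)} = Y + Y^{2}$ ($c{\left(Y \right)} = Y^{2} + Y = Y + Y^{2}$)
$I{\left(J \right)} = J \left(1 + J\right)$
$I{\left(3 \right)} \left(-2117\right) = 3 \left(1 + 3\right) \left(-2117\right) = 3 \cdot 4 \left(-2117\right) = 12 \left(-2117\right) = -25404$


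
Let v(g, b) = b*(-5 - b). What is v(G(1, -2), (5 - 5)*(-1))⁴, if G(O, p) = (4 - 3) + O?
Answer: 0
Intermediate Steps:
G(O, p) = 1 + O
v(G(1, -2), (5 - 5)*(-1))⁴ = (-(5 - 5)*(-1)*(5 + (5 - 5)*(-1)))⁴ = (-0*(-1)*(5 + 0*(-1)))⁴ = (-1*0*(5 + 0))⁴ = (-1*0*5)⁴ = 0⁴ = 0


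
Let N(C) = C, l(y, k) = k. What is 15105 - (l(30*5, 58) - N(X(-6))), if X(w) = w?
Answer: 15041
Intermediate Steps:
15105 - (l(30*5, 58) - N(X(-6))) = 15105 - (58 - 1*(-6)) = 15105 - (58 + 6) = 15105 - 1*64 = 15105 - 64 = 15041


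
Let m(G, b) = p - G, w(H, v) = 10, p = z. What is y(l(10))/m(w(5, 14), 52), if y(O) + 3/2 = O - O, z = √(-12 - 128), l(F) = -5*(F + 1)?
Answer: 1/16 + I*√35/80 ≈ 0.0625 + 0.073951*I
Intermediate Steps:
l(F) = -5 - 5*F (l(F) = -5*(1 + F) = -5 - 5*F)
z = 2*I*√35 (z = √(-140) = 2*I*√35 ≈ 11.832*I)
y(O) = -3/2 (y(O) = -3/2 + (O - O) = -3/2 + 0 = -3/2)
p = 2*I*√35 ≈ 11.832*I
m(G, b) = -G + 2*I*√35 (m(G, b) = 2*I*√35 - G = -G + 2*I*√35)
y(l(10))/m(w(5, 14), 52) = -3/(2*(-1*10 + 2*I*√35)) = -3/(2*(-10 + 2*I*√35))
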